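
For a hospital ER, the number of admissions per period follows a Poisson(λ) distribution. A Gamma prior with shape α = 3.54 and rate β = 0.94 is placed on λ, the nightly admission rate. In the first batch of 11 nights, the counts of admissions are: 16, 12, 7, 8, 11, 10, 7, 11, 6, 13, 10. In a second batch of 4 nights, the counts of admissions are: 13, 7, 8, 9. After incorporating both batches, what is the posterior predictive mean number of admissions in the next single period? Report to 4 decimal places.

With a Gamma(shape α, rate β) prior, the Poisson likelihood is conjugate: the posterior is Gamma(α + ΣXᵢ, β + n).
Batch 1: sum of counts S = 111 over n = 11 nights.
After batch 1: Gamma(α+S, β+n) = Gamma(3.54+111, 0.94+11) = Gamma(114.54, 11.94).
Batch 2: sum of counts S = 37 over n = 4 nights.
After batch 2: Gamma(α+S, β+n) = Gamma(114.54+37, 11.94+4) = Gamma(151.54, 15.94).
The predictive distribution for one future period is NegBinom with mean α/β = 9.5069.

9.5069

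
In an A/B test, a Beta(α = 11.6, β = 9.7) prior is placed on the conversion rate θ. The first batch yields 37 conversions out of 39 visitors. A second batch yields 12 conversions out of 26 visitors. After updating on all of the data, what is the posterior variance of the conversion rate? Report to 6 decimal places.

The Beta prior is conjugate to a Binomial/Bernoulli likelihood; the update adds successes to α and failures to β.
After batch 1: Beta(11.6+37, 9.7+2) = Beta(48.6, 11.7).
After batch 2: Beta(48.6+12, 11.7+14) = Beta(60.6, 25.7).
Var = αβ/((α+β)²(α+β+1)) = 60.6·25.7/(86.3²·87.3) = 0.002395.

0.002395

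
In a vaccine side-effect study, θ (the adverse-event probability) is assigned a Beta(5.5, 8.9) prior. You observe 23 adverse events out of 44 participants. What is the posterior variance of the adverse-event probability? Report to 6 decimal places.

The Beta prior is conjugate to a Binomial/Bernoulli likelihood; the update adds successes to α and failures to β.
Posterior: Beta(α+k, β+n−k) = Beta(5.5+23, 8.9+21) = Beta(28.5, 29.9).
Var = αβ/((α+β)²(α+β+1)) = 28.5·29.9/(58.4²·59.4) = 0.004206.

0.004206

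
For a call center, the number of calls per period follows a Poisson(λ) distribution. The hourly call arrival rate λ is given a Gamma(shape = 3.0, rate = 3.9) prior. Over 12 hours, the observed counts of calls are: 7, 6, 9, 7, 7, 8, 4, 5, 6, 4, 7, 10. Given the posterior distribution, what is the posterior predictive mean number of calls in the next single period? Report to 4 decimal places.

5.2201

With a Gamma(shape α, rate β) prior, the Poisson likelihood is conjugate: the posterior is Gamma(α + ΣXᵢ, β + n).
Sum of counts S = 80 over n = 12 hours.
Posterior: Gamma(α+S, β+n) = Gamma(3.0+80, 3.9+12) = Gamma(83.0, 15.9).
The predictive distribution for one future period is NegBinom with mean α/β = 5.2201.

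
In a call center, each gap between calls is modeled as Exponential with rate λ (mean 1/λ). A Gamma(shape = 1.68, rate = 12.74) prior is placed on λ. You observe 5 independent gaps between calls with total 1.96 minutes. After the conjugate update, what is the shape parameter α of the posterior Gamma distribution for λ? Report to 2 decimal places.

With a Gamma(shape α, rate β) prior on the exponential rate λ, the posterior after n observations with total T = Σxᵢ is Gamma(α+n, β+T).
Posterior: Gamma(1.68+5, 12.74+1.96) = Gamma(6.68, 14.70).
Posterior α = 6.68.

6.68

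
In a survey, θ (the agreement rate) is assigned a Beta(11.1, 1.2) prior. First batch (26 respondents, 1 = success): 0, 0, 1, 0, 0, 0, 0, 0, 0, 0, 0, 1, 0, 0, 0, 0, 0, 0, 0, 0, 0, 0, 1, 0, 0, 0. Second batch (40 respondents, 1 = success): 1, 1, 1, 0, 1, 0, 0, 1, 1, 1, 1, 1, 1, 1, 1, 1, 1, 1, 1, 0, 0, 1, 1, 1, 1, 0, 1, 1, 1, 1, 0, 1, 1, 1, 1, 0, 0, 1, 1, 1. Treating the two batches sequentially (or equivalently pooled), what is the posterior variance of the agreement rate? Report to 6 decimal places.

The Beta prior is conjugate to a Binomial/Bernoulli likelihood; the update adds successes to α and failures to β.
After batch 1: Beta(11.1+3, 1.2+23) = Beta(14.1, 24.2).
After batch 2: Beta(14.1+31, 24.2+9) = Beta(45.1, 33.2).
Var = αβ/((α+β)²(α+β+1)) = 45.1·33.2/(78.3²·79.3) = 0.003080.

0.003080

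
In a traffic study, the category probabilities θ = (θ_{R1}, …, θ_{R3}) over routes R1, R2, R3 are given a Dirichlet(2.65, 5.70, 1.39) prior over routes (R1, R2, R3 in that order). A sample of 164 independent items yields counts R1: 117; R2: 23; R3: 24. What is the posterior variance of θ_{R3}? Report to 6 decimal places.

The Dirichlet prior is conjugate to the Multinomial likelihood: each posterior αⱼ = prior αⱼ + observed count nⱼ.
Posterior concentration: (119.65, 28.70, 25.39), total = 173.74.
Var[θ_j] = α_j(Σα−α_j)/((Σα)²(Σα+1)) = 25.39·148.35/(173.74²·174.74) = 0.000714.

0.000714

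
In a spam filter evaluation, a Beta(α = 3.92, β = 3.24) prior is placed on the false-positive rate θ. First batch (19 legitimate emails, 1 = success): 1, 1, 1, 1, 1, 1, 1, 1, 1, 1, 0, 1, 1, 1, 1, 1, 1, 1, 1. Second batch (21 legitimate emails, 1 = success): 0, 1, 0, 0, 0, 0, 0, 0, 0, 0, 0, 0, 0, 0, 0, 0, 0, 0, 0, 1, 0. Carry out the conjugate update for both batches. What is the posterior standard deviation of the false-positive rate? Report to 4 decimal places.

0.0720

The Beta prior is conjugate to a Binomial/Bernoulli likelihood; the update adds successes to α and failures to β.
After batch 1: Beta(3.92+18, 3.24+1) = Beta(21.92, 4.24).
After batch 2: Beta(21.92+2, 4.24+19) = Beta(23.92, 23.24).
Var = αβ/((α+β)²(α+β+1)) = 23.92·23.24/(47.16²·48.16) = 0.00518995; SD = √0.00518995 = 0.0720.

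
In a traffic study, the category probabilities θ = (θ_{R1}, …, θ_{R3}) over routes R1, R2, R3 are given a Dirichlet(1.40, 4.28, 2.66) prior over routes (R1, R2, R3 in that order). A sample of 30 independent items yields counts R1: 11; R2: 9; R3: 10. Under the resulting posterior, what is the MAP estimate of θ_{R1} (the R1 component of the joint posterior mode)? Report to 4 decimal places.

The Dirichlet prior is conjugate to the Multinomial likelihood: each posterior αⱼ = prior αⱼ + observed count nⱼ.
Posterior concentration: (12.40, 13.28, 12.66), total = 38.34.
Joint mode component: (α_{R1}−1)/(Σα−K) = 11.40/35.34 = 0.3226.

0.3226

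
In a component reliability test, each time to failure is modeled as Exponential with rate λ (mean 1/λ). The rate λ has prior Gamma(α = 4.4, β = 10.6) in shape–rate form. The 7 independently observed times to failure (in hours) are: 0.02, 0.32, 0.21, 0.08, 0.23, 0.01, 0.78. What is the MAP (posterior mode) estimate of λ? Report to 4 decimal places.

With a Gamma(shape α, rate β) prior on the exponential rate λ, the posterior after n observations with total T = Σxᵢ is Gamma(α+n, β+T).
Sum of observations T = 1.65 hours; n = 7.
Posterior: Gamma(4.4+7, 10.6+1.65) = Gamma(11.4, 12.25).
Mode = (α−1)/β = 0.8490.

0.8490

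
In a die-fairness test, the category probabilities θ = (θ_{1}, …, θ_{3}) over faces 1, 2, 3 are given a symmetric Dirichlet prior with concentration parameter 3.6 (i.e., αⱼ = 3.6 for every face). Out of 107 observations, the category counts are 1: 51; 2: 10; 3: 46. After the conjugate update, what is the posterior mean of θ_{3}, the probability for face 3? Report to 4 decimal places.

0.4211

The Dirichlet prior is conjugate to the Multinomial likelihood: each posterior αⱼ = prior αⱼ + observed count nⱼ.
Posterior concentration: (54.6, 13.6, 49.6), total = 117.8.
E[θ_{3}|data] = α_{3}/Σα = 49.6/117.8 = 0.4211.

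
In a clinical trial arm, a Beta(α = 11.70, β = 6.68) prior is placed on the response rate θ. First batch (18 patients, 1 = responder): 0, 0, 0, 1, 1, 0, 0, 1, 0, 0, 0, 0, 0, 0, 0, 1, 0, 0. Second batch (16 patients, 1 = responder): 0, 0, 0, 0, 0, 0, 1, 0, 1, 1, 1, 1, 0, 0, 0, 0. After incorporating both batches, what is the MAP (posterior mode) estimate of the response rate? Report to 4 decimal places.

The Beta prior is conjugate to a Binomial/Bernoulli likelihood; the update adds successes to α and failures to β.
After batch 1: Beta(11.70+4, 6.68+14) = Beta(15.70, 20.68).
After batch 2: Beta(15.70+5, 20.68+11) = Beta(20.70, 31.68).
Mode of Beta(a,b) for a,b>1 is (a−1)/(a+b−2) = 19.70/50.38 = 0.3910.

0.3910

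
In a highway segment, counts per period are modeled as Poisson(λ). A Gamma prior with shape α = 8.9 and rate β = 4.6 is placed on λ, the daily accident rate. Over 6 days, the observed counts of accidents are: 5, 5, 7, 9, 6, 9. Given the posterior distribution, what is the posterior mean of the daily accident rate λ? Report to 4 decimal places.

With a Gamma(shape α, rate β) prior, the Poisson likelihood is conjugate: the posterior is Gamma(α + ΣXᵢ, β + n).
Sum of counts S = 41 over n = 6 days.
Posterior: Gamma(α+S, β+n) = Gamma(8.9+41, 4.6+6) = Gamma(49.9, 10.6).
Posterior mean = α/β = 49.9/10.6 = 4.7075.

4.7075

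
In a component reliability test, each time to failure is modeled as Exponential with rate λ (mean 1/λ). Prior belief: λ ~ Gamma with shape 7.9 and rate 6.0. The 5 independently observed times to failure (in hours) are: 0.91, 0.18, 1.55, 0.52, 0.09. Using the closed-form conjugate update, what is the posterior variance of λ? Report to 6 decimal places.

0.150767

With a Gamma(shape α, rate β) prior on the exponential rate λ, the posterior after n observations with total T = Σxᵢ is Gamma(α+n, β+T).
Sum of observations T = 3.25 hours; n = 5.
Posterior: Gamma(7.9+5, 6.0+3.25) = Gamma(12.9, 9.25).
Var = α/β² = 0.150767.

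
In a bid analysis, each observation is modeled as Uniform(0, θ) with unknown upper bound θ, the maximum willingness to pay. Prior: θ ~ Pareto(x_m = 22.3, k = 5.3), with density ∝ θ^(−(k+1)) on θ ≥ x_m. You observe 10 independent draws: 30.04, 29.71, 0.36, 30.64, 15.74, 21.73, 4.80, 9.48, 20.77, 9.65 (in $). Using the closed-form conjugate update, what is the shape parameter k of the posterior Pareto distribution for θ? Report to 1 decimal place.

A Pareto(scale x_m, shape k) prior on the upper bound θ of Uniform(0, θ) is conjugate: posterior is Pareto(max(x_m, max xᵢ), k + n).
Sample maximum = 30.64; prior scale x_m = 22.3 → posterior scale = max = 30.64.
Posterior shape = 5.3 + 10 = 15.3.
Posterior shape k = 15.3.

15.3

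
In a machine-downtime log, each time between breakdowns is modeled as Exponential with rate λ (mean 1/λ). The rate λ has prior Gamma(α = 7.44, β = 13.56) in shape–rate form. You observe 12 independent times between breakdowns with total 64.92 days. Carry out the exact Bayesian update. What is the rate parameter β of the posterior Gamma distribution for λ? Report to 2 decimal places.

With a Gamma(shape α, rate β) prior on the exponential rate λ, the posterior after n observations with total T = Σxᵢ is Gamma(α+n, β+T).
Posterior: Gamma(7.44+12, 13.56+64.92) = Gamma(19.44, 78.48).
Posterior β = 78.48.

78.48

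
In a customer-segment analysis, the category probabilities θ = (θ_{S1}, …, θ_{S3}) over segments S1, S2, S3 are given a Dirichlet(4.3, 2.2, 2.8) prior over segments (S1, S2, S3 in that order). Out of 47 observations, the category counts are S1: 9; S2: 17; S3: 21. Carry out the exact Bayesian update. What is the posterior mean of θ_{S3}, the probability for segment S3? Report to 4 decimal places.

The Dirichlet prior is conjugate to the Multinomial likelihood: each posterior αⱼ = prior αⱼ + observed count nⱼ.
Posterior concentration: (13.3, 19.2, 23.8), total = 56.3.
E[θ_{S3}|data] = α_{S3}/Σα = 23.8/56.3 = 0.4227.

0.4227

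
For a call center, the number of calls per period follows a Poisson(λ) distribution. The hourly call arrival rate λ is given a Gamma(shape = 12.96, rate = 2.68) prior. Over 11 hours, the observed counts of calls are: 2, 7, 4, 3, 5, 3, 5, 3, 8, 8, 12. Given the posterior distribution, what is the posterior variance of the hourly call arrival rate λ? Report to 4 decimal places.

With a Gamma(shape α, rate β) prior, the Poisson likelihood is conjugate: the posterior is Gamma(α + ΣXᵢ, β + n).
Sum of counts S = 60 over n = 11 hours.
Posterior: Gamma(α+S, β+n) = Gamma(12.96+60, 2.68+11) = Gamma(72.96, 13.68).
Var = α/β² = 72.96/13.68² = 0.3899.

0.3899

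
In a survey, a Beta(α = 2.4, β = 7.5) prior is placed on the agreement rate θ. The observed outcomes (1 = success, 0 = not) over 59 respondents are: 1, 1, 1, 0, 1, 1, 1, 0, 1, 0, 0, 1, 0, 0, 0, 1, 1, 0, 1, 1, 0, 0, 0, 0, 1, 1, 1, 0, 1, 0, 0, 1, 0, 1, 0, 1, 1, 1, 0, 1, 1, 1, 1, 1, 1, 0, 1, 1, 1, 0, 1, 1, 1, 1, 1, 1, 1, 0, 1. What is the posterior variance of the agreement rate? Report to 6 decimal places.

0.003470

The Beta prior is conjugate to a Binomial/Bernoulli likelihood; the update adds successes to α and failures to β.
Posterior: Beta(α+k, β+n−k) = Beta(2.4+38, 7.5+21) = Beta(40.4, 28.5).
Var = αβ/((α+β)²(α+β+1)) = 40.4·28.5/(68.9²·69.9) = 0.003470.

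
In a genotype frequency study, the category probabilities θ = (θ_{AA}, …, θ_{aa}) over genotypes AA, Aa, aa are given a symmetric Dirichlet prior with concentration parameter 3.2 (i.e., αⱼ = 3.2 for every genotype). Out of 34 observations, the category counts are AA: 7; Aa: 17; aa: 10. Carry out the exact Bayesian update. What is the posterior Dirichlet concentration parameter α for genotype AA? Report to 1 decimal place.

10.2

The Dirichlet prior is conjugate to the Multinomial likelihood: each posterior αⱼ = prior αⱼ + observed count nⱼ.
Posterior concentration: (10.2, 20.2, 13.2), total = 43.6.
α_{AA} = 3.2 + 7 = 10.2.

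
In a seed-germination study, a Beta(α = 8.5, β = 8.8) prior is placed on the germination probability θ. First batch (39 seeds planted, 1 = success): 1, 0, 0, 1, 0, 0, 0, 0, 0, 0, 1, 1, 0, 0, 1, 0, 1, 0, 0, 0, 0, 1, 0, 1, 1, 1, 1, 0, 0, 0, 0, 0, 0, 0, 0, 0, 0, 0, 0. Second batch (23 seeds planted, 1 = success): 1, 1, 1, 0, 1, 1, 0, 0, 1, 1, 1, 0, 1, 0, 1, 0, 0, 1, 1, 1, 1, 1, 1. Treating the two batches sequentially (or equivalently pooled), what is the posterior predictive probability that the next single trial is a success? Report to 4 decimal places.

0.4477

The Beta prior is conjugate to a Binomial/Bernoulli likelihood; the update adds successes to α and failures to β.
After batch 1: Beta(8.5+11, 8.8+28) = Beta(19.5, 36.8).
After batch 2: Beta(19.5+16, 36.8+7) = Beta(35.5, 43.8).
For a single future Bernoulli trial, P(success | data) = α/(α+β) = 0.4477.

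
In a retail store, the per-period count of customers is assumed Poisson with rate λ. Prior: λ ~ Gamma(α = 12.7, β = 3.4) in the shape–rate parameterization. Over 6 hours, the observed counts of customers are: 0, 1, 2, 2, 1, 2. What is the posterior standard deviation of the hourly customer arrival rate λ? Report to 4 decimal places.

0.4840

With a Gamma(shape α, rate β) prior, the Poisson likelihood is conjugate: the posterior is Gamma(α + ΣXᵢ, β + n).
Sum of counts S = 8 over n = 6 hours.
Posterior: Gamma(α+S, β+n) = Gamma(12.7+8, 3.4+6) = Gamma(20.7, 9.4).
SD = √α/β = √20.7/9.4 = 0.4840.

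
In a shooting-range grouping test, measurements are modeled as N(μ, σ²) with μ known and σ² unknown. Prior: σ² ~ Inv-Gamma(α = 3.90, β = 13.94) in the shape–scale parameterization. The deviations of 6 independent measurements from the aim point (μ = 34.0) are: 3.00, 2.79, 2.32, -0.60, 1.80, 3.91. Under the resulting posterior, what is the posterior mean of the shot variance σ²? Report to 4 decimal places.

5.8419

With known mean μ and an Inverse-Gamma(α, β) prior on σ², the Normal likelihood is conjugate: posterior is Inv-Gamma(α + n/2, β + Σ(xᵢ−μ)²/2).
Σ(xᵢ−μ)² = (3.00)² + (2.79)² + (2.32)² + (-0.60)² + (1.80)² + (3.91)² = 41.0546.
Posterior: Inv-Gamma(3.90 + 6/2, 13.94 + 41.0546/2) = Inv-Gamma(6.90, 34.46730).
E[σ²|data] = β/(α−1) = 34.46730/5.90 = 5.8419.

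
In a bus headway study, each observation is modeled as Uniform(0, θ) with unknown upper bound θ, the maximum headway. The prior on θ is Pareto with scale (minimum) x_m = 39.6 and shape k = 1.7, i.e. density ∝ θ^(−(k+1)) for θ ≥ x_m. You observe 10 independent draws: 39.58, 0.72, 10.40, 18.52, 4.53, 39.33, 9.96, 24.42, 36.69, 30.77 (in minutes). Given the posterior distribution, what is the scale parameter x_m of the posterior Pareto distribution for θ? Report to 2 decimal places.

A Pareto(scale x_m, shape k) prior on the upper bound θ of Uniform(0, θ) is conjugate: posterior is Pareto(max(x_m, max xᵢ), k + n).
Sample maximum = 39.58; prior scale x_m = 39.6 → posterior scale = max = 39.60.
Posterior shape = 1.7 + 10 = 11.7.
Posterior scale x_m = 39.60.

39.60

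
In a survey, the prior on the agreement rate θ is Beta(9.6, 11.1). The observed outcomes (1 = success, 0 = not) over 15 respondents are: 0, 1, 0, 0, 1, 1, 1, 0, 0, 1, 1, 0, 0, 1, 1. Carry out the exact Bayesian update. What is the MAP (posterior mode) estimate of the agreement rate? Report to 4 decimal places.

The Beta prior is conjugate to a Binomial/Bernoulli likelihood; the update adds successes to α and failures to β.
Posterior: Beta(α+k, β+n−k) = Beta(9.6+8, 11.1+7) = Beta(17.6, 18.1).
Mode of Beta(a,b) for a,b>1 is (a−1)/(a+b−2) = 16.6/33.7 = 0.4926.

0.4926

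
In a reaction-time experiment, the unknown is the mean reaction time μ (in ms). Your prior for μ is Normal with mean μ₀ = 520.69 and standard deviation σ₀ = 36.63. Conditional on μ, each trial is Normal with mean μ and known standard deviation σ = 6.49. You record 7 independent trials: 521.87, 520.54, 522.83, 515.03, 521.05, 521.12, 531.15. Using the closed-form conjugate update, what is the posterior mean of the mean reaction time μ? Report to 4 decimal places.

For Normal data with known variance σ², a Normal(μ₀, σ₀²) prior on μ is conjugate. Posterior precision = 1/σ₀² + n/σ²; posterior mean is the precision-weighted average of μ₀ and x̄.
Σxᵢ = 521.87 + 520.54 + 522.83 + 515.03 + 521.05 + 521.12 + 531.15 = 3653.59, so n·x̄ = 3653.59.
σ₀² = 36.63² = 1341.7569, σ² = 6.49² = 42.1201; σ² + n·σ₀² = 42.1201 + 7·1341.7569 = 9434.4184.
Posterior mean = (μ₀/σ₀² + n·x̄/σ²)/(1/σ₀² + n/σ²) = (σ²·μ₀ + σ₀²·n·x̄)/(σ² + n·σ₀²) = (42.1201·520.69 + 1341.7569·3653.59)/9434.4184 = 4924161.10714/9434.4184 = 521.9358.

521.9358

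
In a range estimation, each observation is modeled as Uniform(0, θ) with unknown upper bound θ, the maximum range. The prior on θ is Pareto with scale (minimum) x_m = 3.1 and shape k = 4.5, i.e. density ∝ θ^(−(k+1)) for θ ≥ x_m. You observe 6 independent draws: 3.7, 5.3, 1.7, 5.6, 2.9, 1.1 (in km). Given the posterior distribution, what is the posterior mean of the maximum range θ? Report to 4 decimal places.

A Pareto(scale x_m, shape k) prior on the upper bound θ of Uniform(0, θ) is conjugate: posterior is Pareto(max(x_m, max xᵢ), k + n).
Sample maximum = 5.6; prior scale x_m = 3.1 → posterior scale = max = 5.6.
Posterior shape = 4.5 + 6 = 10.5.
E[θ|data] = k·x_m/(k−1) = 10.5·5.6/9.5 = 6.1895.

6.1895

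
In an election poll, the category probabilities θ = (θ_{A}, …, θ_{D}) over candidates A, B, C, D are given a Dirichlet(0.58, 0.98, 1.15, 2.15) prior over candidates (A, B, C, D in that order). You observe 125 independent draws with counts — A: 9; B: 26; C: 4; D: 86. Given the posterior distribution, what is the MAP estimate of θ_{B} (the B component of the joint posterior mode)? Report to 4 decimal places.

The Dirichlet prior is conjugate to the Multinomial likelihood: each posterior αⱼ = prior αⱼ + observed count nⱼ.
Posterior concentration: (9.58, 26.98, 5.15, 88.15), total = 129.86.
Joint mode component: (α_{B}−1)/(Σα−K) = 25.98/125.86 = 0.2064.

0.2064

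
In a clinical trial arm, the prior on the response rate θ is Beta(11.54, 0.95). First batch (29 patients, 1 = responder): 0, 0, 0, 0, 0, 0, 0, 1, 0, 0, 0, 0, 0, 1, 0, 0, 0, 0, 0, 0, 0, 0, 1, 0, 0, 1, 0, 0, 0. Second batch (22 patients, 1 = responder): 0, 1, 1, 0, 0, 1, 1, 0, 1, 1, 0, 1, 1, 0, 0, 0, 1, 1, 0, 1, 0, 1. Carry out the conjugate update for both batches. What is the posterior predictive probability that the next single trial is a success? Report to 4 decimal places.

0.4338

The Beta prior is conjugate to a Binomial/Bernoulli likelihood; the update adds successes to α and failures to β.
After batch 1: Beta(11.54+4, 0.95+25) = Beta(15.54, 25.95).
After batch 2: Beta(15.54+12, 25.95+10) = Beta(27.54, 35.95).
For a single future Bernoulli trial, P(success | data) = α/(α+β) = 0.4338.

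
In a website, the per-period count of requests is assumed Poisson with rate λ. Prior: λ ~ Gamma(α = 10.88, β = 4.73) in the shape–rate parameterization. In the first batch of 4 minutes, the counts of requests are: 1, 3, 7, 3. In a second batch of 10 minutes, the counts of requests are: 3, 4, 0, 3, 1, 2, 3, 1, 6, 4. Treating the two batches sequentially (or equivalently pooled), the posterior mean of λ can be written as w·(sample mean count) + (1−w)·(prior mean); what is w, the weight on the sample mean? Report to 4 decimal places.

With a Gamma(shape α, rate β) prior, the Poisson likelihood is conjugate: the posterior is Gamma(α + ΣXᵢ, β + n).
Total number of minutes: n = 4 + 10 = 14.
Posterior mean = (α₀+S)/(β₀+n) = [n/(β₀+n)]·(S/n) + [β₀/(β₀+n)]·(α₀/β₀), so only n and β₀ enter the weight.
Weight on data w = n/(β₀+n) = 14/(4.73+14) = 14/18.73 = 0.7475.

0.7475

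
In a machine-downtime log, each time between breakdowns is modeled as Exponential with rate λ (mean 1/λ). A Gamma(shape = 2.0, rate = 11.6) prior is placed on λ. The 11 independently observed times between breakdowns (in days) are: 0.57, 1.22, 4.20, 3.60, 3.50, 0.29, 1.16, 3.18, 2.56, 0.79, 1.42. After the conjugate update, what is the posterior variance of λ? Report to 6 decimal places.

0.011186

With a Gamma(shape α, rate β) prior on the exponential rate λ, the posterior after n observations with total T = Σxᵢ is Gamma(α+n, β+T).
Sum of observations T = 22.49 days; n = 11.
Posterior: Gamma(2.0+11, 11.6+22.49) = Gamma(13.0, 34.09).
Var = α/β² = 0.011186.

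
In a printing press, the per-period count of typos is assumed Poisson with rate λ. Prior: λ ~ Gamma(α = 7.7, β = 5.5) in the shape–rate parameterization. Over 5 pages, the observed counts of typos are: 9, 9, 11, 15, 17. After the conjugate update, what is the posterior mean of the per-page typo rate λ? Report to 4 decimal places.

With a Gamma(shape α, rate β) prior, the Poisson likelihood is conjugate: the posterior is Gamma(α + ΣXᵢ, β + n).
Sum of counts S = 61 over n = 5 pages.
Posterior: Gamma(α+S, β+n) = Gamma(7.7+61, 5.5+5) = Gamma(68.7, 10.5).
Posterior mean = α/β = 68.7/10.5 = 6.5429.

6.5429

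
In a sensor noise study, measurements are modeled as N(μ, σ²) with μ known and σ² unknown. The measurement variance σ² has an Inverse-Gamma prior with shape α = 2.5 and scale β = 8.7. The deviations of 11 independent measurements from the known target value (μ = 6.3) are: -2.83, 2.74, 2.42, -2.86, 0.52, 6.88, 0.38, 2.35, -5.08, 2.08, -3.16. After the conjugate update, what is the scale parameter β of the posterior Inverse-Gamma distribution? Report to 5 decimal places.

With known mean μ and an Inverse-Gamma(α, β) prior on σ², the Normal likelihood is conjugate: posterior is Inv-Gamma(α + n/2, β + Σ(xᵢ−μ)²/2).
Σ(xᵢ−μ)² = (-2.83)² + (2.74)² + (2.42)² + (-2.86)² + (0.52)² + (6.88)² + (0.38)² + (2.35)² + (-5.08)² + (2.08)² + (-3.16)² = 122.9426.
Posterior: Inv-Gamma(2.5 + 11/2, 8.7 + 122.9426/2) = Inv-Gamma(8.00, 70.17130).
Posterior β = 70.17130.

70.17130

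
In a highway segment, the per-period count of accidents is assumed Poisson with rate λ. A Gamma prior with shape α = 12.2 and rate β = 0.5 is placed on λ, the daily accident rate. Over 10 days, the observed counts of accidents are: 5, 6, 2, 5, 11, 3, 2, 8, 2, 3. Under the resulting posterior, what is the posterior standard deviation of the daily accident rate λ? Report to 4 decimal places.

With a Gamma(shape α, rate β) prior, the Poisson likelihood is conjugate: the posterior is Gamma(α + ΣXᵢ, β + n).
Sum of counts S = 47 over n = 10 days.
Posterior: Gamma(α+S, β+n) = Gamma(12.2+47, 0.5+10) = Gamma(59.2, 10.5).
SD = √α/β = √59.2/10.5 = 0.7328.

0.7328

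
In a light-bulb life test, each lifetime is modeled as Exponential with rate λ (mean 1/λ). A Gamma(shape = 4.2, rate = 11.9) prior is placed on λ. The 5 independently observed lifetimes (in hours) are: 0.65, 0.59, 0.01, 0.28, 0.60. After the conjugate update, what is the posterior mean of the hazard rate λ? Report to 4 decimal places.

0.6557

With a Gamma(shape α, rate β) prior on the exponential rate λ, the posterior after n observations with total T = Σxᵢ is Gamma(α+n, β+T).
Sum of observations T = 2.13 hours; n = 5.
Posterior: Gamma(4.2+5, 11.9+2.13) = Gamma(9.2, 14.03).
Posterior mean of λ = α/β = 9.2/14.03 = 0.6557.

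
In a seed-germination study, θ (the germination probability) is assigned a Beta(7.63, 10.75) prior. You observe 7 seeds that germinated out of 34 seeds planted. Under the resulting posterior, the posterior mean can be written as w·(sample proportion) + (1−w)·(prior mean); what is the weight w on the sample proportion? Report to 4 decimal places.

0.6491

The Beta prior is conjugate to a Binomial/Bernoulli likelihood; the update adds successes to α and failures to β.
Posterior mean = (α₀+k)/(α₀+β₀+n) = [n/(α₀+β₀+n)]·(k/n) + [(α₀+β₀)/(α₀+β₀+n)]·α₀/(α₀+β₀), so only n and the prior enter the weight.
The weight on the data is w = n/(α₀+β₀+n) = 34/(7.63+10.75+34) = 34/52.38 = 0.6491.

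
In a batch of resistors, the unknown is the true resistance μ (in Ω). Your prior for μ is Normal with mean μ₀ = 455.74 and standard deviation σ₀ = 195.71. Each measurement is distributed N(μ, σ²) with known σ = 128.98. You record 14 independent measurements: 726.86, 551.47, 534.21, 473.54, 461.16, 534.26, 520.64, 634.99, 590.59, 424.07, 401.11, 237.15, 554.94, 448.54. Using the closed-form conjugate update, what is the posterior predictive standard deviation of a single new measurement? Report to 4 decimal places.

For Normal data with known variance σ², a Normal(μ₀, σ₀²) prior on μ is conjugate. Posterior precision = 1/σ₀² + n/σ²; posterior mean is the precision-weighted average of μ₀ and x̄.
σ₀² = 195.71² = 38302.4041, σ² = 128.98² = 16635.8404; σ² + n·σ₀² = 16635.8404 + 14·38302.4041 = 552869.4978.
Posterior precision = 1/σ₀² + n/σ² = 1/38302.4041 + 14/16635.8404 = (σ² + n·σ₀²)/(σ₀²σ²) = 552869.4978/(38302.4041·16635.8404); posterior variance σₙ² = σ₀²σ²/(σ² + n·σ₀²) = 38302.4041·16635.8404/552869.4978 = 1152.519146.
Predictive variance for one new observation = σₙ² + σ² = 38302.4041·16635.8404/552869.4978 + 16635.8404 = σ²·(σ₀² + 552869.4978)/552869.4978 = 16635.8404·591171.9019/552869.4978 = 17788.359546; SD = √(16635.8404·591171.9019/552869.4978) = 133.3730.

133.3730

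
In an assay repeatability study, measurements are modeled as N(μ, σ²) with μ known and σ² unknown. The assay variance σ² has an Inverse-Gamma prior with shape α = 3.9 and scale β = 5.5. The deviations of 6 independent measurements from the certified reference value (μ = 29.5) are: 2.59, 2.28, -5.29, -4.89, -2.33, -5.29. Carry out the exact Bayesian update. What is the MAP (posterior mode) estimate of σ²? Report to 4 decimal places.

6.8491

With known mean μ and an Inverse-Gamma(α, β) prior on σ², the Normal likelihood is conjugate: posterior is Inv-Gamma(α + n/2, β + Σ(xᵢ−μ)²/2).
Σ(xᵢ−μ)² = (2.59)² + (2.28)² + (-5.29)² + (-4.89)² + (-2.33)² + (-5.29)² = 97.2157.
Posterior: Inv-Gamma(3.9 + 6/2, 5.5 + 97.2157/2) = Inv-Gamma(6.90, 54.10785).
Mode = β/(α+1) = 54.10785/7.90 = 6.8491.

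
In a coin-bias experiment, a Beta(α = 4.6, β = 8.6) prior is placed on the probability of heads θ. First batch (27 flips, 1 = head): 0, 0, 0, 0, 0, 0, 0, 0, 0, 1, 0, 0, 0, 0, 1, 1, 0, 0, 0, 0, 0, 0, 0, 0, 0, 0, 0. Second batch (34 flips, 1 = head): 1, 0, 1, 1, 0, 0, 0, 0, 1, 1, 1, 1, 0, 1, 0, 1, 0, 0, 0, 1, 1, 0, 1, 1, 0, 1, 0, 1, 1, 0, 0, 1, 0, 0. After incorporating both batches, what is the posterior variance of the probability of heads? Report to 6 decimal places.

The Beta prior is conjugate to a Binomial/Bernoulli likelihood; the update adds successes to α and failures to β.
After batch 1: Beta(4.6+3, 8.6+24) = Beta(7.6, 32.6).
After batch 2: Beta(7.6+17, 32.6+17) = Beta(24.6, 49.6).
Var = αβ/((α+β)²(α+β+1)) = 24.6·49.6/(74.2²·75.2) = 0.002947.

0.002947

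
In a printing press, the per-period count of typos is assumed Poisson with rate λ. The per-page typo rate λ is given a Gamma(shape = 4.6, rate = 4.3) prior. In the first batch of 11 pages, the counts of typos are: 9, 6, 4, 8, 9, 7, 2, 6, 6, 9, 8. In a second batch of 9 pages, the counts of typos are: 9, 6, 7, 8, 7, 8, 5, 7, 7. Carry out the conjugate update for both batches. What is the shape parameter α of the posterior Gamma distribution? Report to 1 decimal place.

With a Gamma(shape α, rate β) prior, the Poisson likelihood is conjugate: the posterior is Gamma(α + ΣXᵢ, β + n).
Batch 1: sum of counts S = 74 over n = 11 pages.
After batch 1: Gamma(α+S, β+n) = Gamma(4.6+74, 4.3+11) = Gamma(78.6, 15.3).
Batch 2: sum of counts S = 64 over n = 9 pages.
After batch 2: Gamma(α+S, β+n) = Gamma(78.6+64, 15.3+9) = Gamma(142.6, 24.3).
Posterior α = 142.6.

142.6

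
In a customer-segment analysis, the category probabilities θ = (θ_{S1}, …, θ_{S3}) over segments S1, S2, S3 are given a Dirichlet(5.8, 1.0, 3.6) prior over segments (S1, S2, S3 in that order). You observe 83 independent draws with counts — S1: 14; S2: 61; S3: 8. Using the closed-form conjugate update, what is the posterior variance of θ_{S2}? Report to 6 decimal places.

0.002364

The Dirichlet prior is conjugate to the Multinomial likelihood: each posterior αⱼ = prior αⱼ + observed count nⱼ.
Posterior concentration: (19.8, 62.0, 11.6), total = 93.4.
Var[θ_j] = α_j(Σα−α_j)/((Σα)²(Σα+1)) = 62.0·31.4/(93.4²·94.4) = 0.002364.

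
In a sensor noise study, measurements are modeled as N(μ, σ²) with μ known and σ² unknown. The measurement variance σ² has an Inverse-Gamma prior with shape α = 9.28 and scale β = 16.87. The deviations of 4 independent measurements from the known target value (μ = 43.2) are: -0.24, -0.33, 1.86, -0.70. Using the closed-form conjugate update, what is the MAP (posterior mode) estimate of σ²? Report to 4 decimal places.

With known mean μ and an Inverse-Gamma(α, β) prior on σ², the Normal likelihood is conjugate: posterior is Inv-Gamma(α + n/2, β + Σ(xᵢ−μ)²/2).
Σ(xᵢ−μ)² = (-0.24)² + (-0.33)² + (1.86)² + (-0.70)² = 4.1161.
Posterior: Inv-Gamma(9.28 + 4/2, 16.87 + 4.1161/2) = Inv-Gamma(11.28, 18.92805).
Mode = β/(α+1) = 18.92805/12.28 = 1.5414.

1.5414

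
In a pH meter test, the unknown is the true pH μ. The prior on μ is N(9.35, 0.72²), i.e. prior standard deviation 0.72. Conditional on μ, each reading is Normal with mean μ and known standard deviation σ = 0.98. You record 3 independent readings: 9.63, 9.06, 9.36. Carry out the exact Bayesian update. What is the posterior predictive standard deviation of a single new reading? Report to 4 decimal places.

For Normal data with known variance σ², a Normal(μ₀, σ₀²) prior on μ is conjugate. Posterior precision = 1/σ₀² + n/σ²; posterior mean is the precision-weighted average of μ₀ and x̄.
σ₀² = 0.72² = 0.5184, σ² = 0.98² = 0.9604; σ² + n·σ₀² = 0.9604 + 3·0.5184 = 2.5156.
Posterior precision = 1/σ₀² + n/σ² = 1/0.5184 + 3/0.9604 = (σ² + n·σ₀²)/(σ₀²σ²) = 2.5156/(0.5184·0.9604); posterior variance σₙ² = σ₀²σ²/(σ² + n·σ₀²) = 0.5184·0.9604/2.5156 = 0.197914.
Predictive variance for one new observation = σₙ² + σ² = 0.5184·0.9604/2.5156 + 0.9604 = σ²·(σ₀² + 2.5156)/2.5156 = 0.9604·3.034/2.5156 = 1.158314; SD = √(0.9604·3.034/2.5156) = 1.0762.

1.0762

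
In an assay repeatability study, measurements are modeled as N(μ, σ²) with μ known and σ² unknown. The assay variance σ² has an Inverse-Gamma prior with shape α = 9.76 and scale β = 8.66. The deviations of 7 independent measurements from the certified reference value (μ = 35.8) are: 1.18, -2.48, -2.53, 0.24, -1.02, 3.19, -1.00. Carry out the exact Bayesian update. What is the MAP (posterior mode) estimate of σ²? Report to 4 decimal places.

With known mean μ and an Inverse-Gamma(α, β) prior on σ², the Normal likelihood is conjugate: posterior is Inv-Gamma(α + n/2, β + Σ(xᵢ−μ)²/2).
Σ(xᵢ−μ)² = (1.18)² + (-2.48)² + (-2.53)² + (0.24)² + (-1.02)² + (3.19)² + (-1.00)² = 26.2178.
Posterior: Inv-Gamma(9.76 + 7/2, 8.66 + 26.2178/2) = Inv-Gamma(13.26, 21.76890).
Mode = β/(α+1) = 21.76890/14.26 = 1.5266.

1.5266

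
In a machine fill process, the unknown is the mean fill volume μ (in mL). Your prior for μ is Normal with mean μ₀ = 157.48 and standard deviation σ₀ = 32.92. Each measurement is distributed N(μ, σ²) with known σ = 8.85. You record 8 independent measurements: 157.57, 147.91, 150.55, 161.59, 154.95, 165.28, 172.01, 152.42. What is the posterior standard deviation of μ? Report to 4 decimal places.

3.1149

For Normal data with known variance σ², a Normal(μ₀, σ₀²) prior on μ is conjugate. Posterior precision = 1/σ₀² + n/σ²; posterior mean is the precision-weighted average of μ₀ and x̄.
σ₀² = 32.92² = 1083.7264, σ² = 8.85² = 78.3225; σ² + n·σ₀² = 78.3225 + 8·1083.7264 = 8748.1337.
Posterior precision = 1/σ₀² + n/σ² = 1/1083.7264 + 8/78.3225 = (σ² + n·σ₀²)/(σ₀²σ²) = 8748.1337/(1083.7264·78.3225); posterior variance σₙ² = σ₀²σ²/(σ² + n·σ₀²) = 1083.7264·78.3225/8748.1337 = 9.702659.
Posterior SD = √σₙ² = √(1083.7264·78.3225/8748.1337) = 3.1149.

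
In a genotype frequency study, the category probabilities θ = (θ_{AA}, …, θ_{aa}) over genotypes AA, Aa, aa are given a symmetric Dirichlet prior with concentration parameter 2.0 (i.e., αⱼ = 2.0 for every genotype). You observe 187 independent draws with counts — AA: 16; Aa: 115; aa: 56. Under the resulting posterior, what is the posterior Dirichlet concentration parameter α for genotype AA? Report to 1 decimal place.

The Dirichlet prior is conjugate to the Multinomial likelihood: each posterior αⱼ = prior αⱼ + observed count nⱼ.
Posterior concentration: (18.0, 117.0, 58.0), total = 193.0.
α_{AA} = 2.0 + 16 = 18.0.

18.0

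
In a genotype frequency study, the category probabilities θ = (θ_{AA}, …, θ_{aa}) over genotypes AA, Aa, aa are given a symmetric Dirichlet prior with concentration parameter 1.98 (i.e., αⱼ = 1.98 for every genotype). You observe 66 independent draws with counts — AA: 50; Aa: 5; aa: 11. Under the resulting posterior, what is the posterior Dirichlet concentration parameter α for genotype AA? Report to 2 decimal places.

The Dirichlet prior is conjugate to the Multinomial likelihood: each posterior αⱼ = prior αⱼ + observed count nⱼ.
Posterior concentration: (51.98, 6.98, 12.98), total = 71.94.
α_{AA} = 1.98 + 50 = 51.98.

51.98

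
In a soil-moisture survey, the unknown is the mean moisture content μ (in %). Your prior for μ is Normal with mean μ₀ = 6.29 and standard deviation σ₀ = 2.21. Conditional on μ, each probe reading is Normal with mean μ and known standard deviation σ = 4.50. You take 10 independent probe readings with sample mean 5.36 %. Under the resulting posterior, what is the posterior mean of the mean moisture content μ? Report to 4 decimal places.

For Normal data with known variance σ², a Normal(μ₀, σ₀²) prior on μ is conjugate. Posterior precision = 1/σ₀² + n/σ²; posterior mean is the precision-weighted average of μ₀ and x̄.
n·x̄ = 10·5.36 = 53.6.
σ₀² = 2.21² = 4.8841, σ² = 4.50² = 20.25; σ² + n·σ₀² = 20.25 + 10·4.8841 = 69.091.
Posterior mean = (μ₀/σ₀² + n·x̄/σ²)/(1/σ₀² + n/σ²) = (σ²·μ₀ + σ₀²·n·x̄)/(σ² + n·σ₀²) = (20.25·6.29 + 4.8841·53.6)/69.091 = 389.16026/69.091 = 5.6326.

5.6326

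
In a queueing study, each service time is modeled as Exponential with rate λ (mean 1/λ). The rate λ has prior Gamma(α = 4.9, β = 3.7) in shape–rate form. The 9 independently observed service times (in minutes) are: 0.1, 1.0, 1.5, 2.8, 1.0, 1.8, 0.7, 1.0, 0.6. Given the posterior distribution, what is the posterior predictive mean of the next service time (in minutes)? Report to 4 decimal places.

With a Gamma(shape α, rate β) prior on the exponential rate λ, the posterior after n observations with total T = Σxᵢ is Gamma(α+n, β+T).
Sum of observations T = 10.5 minutes; n = 9.
Posterior: Gamma(4.9+9, 3.7+10.5) = Gamma(13.9, 14.2).
The predictive distribution for the next observation is Lomax; its mean is β/(α−1) = 14.2/12.9 = 1.1008.

1.1008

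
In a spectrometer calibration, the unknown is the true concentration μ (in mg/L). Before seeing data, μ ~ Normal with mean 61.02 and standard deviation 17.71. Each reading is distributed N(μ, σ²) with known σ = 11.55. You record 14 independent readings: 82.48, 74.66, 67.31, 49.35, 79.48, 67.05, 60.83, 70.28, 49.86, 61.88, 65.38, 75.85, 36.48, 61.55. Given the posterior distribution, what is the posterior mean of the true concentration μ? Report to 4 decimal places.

64.3586

For Normal data with known variance σ², a Normal(μ₀, σ₀²) prior on μ is conjugate. Posterior precision = 1/σ₀² + n/σ²; posterior mean is the precision-weighted average of μ₀ and x̄.
Σxᵢ = 82.48 + 74.66 + 67.31 + 49.35 + 79.48 + 67.05 + 60.83 + 70.28 + 49.86 + 61.88 + 65.38 + 75.85 + 36.48 + 61.55 = 902.44, so n·x̄ = 902.44.
σ₀² = 17.71² = 313.6441, σ² = 11.55² = 133.4025; σ² + n·σ₀² = 133.4025 + 14·313.6441 = 4524.4199.
Posterior mean = (μ₀/σ₀² + n·x̄/σ²)/(1/σ₀² + n/σ²) = (σ²·μ₀ + σ₀²·n·x̄)/(σ² + n·σ₀²) = (133.4025·61.02 + 313.6441·902.44)/4524.4199 = 291185.202154/4524.4199 = 64.3586.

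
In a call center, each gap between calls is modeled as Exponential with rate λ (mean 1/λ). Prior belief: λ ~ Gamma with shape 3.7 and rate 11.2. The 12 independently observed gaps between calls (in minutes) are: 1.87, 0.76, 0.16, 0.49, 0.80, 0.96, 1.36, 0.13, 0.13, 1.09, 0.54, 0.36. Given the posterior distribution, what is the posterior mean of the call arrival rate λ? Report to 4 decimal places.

With a Gamma(shape α, rate β) prior on the exponential rate λ, the posterior after n observations with total T = Σxᵢ is Gamma(α+n, β+T).
Sum of observations T = 8.65 minutes; n = 12.
Posterior: Gamma(3.7+12, 11.2+8.65) = Gamma(15.7, 19.85).
Posterior mean of λ = α/β = 15.7/19.85 = 0.7909.

0.7909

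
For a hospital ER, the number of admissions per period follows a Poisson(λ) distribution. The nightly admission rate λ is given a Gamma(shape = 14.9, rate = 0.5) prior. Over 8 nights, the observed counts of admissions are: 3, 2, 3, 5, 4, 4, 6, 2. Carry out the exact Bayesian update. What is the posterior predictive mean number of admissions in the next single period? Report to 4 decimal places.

5.1647

With a Gamma(shape α, rate β) prior, the Poisson likelihood is conjugate: the posterior is Gamma(α + ΣXᵢ, β + n).
Sum of counts S = 29 over n = 8 nights.
Posterior: Gamma(α+S, β+n) = Gamma(14.9+29, 0.5+8) = Gamma(43.9, 8.5).
The predictive distribution for one future period is NegBinom with mean α/β = 5.1647.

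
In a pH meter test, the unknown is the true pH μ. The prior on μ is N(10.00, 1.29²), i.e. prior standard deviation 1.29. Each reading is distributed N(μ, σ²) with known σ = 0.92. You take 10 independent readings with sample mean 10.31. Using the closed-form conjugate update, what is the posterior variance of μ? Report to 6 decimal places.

0.080543

For Normal data with known variance σ², a Normal(μ₀, σ₀²) prior on μ is conjugate. Posterior precision = 1/σ₀² + n/σ²; posterior mean is the precision-weighted average of μ₀ and x̄.
σ₀² = 1.29² = 1.6641, σ² = 0.92² = 0.8464; σ² + n·σ₀² = 0.8464 + 10·1.6641 = 17.4874.
Posterior precision = 1/σ₀² + n/σ² = 1/1.6641 + 10/0.8464 = (σ² + n·σ₀²)/(σ₀²σ²) = 17.4874/(1.6641·0.8464); posterior variance σₙ² = σ₀²σ²/(σ² + n·σ₀²) = 1.6641·0.8464/17.4874 = 0.080543.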